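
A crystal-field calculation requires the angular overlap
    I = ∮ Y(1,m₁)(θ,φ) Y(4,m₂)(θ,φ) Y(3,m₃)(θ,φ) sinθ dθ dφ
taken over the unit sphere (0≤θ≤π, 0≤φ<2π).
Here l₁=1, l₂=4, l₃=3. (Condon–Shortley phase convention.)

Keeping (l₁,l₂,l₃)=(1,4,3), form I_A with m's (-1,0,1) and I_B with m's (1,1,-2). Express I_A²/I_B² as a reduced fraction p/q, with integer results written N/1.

Shared (l₁,l₂,l₃)=(1,4,3): N and (l;000)² cancel in I_A²/I_B².
A: Δ = 2!·0!·6!/9! = 1/252; Racah Σ t=2..2: t=2:+1/96 = 1/96; ⇒ 3j(1 4 3; -1 0 1)² = 1/42, sgn +1
B: Δ = 2!·0!·6!/9! = 1/252; Racah Σ t=0..0: t=0:+1/240 = 1/240; ⇒ 3j(1 4 3; 1 1 -2)² = 1/84, sgn -1
I_A²/I_B² = (1/42)/(1/84) = 2/1

2/1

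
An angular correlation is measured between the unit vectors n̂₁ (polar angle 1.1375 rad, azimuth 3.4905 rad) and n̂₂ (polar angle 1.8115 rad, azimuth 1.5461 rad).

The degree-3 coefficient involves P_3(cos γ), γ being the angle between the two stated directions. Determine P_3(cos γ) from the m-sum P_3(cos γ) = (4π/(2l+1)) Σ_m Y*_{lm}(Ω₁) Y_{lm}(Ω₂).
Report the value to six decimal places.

Summing Y*_{l m}(θ₁,φ₁)·Y_{l m}(θ₂,φ₂) over m ∈ [−3, 3]; prefactor 4π/(2·3+1) = 1.795196:
  [-3]  conj(Y_{3,-3})(Ω₁) = -0.15608 - 0.27005j ; Y_{3,-3}(Ω₂) = -0.02829 + 0.38112j ; Δ = 0.10734 - 0.05185j
  [-2]  conj(Y_{3,-2})(Ω₁) = 0.27083 + 0.22711j ; Y_{3,-2}(Ω₂) = 0.22950 + 0.01134j ; Δ = 0.05958 + 0.05519j
  [-1]  conj(Y_{3,-1})(Ω₁) = 0.03268 + 0.01189j ; Y_{3,-1}(Ω₂) = -0.00555 + 0.22461j ; Δ = -0.00285 + 0.00727j
  [+0]  conj(Y_{3,0})(Ω₁) = -0.33194 + 0.00000j ; Y_{3,0}(Ω₂) = 0.24160 + 0.00000j ; Δ = -0.08020 + 0.00000j
  [+1]  conj(Y_{3,1})(Ω₁) = -0.03268 + 0.01189j ; Y_{3,1}(Ω₂) = 0.00555 + 0.22461j ; Δ = -0.00285 - 0.00727j
  [+2]  conj(Y_{3,2})(Ω₁) = 0.27083 - 0.22711j ; Y_{3,2}(Ω₂) = 0.22950 - 0.01134j ; Δ = 0.05958 - 0.05519j
  [+3]  conj(Y_{3,3})(Ω₁) = 0.15608 - 0.27005j ; Y_{3,3}(Ω₂) = 0.02829 + 0.38112j ; Δ = 0.10734 + 0.05185j
Accumulated sum 0.24793 + 0.00000j; after 4π/(2l+1) scaling, 0.44509 + 0.00000j ⇒ P_3 = 0.445086

0.445086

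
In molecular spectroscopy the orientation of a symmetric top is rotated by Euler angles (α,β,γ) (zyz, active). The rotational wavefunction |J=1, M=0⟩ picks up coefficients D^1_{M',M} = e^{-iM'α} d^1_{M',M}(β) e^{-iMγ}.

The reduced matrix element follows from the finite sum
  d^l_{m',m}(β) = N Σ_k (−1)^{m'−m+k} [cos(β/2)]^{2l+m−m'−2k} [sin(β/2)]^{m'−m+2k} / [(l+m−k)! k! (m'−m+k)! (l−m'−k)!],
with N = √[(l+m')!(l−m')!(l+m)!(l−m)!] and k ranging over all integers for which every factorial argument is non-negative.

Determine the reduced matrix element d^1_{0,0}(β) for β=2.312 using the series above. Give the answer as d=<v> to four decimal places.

d=-0.6752

d^1_{0,0}(β=2.3120) via the finite sum:
With c≡cos(β/2)=0.403004 and s≡sin(β/2)=0.915198, N=[1·1·1·1]^{1/2}=1.000000
Admissible k: 0..1 (factorial args all ≥0)
  k=0: (−1)^0·1.0000/(1)·0.4030^2·0.9152^0 = +0.162412
  k=1: (−1)^1·1.0000/(1)·0.4030^0·0.9152^2 = -0.837588
d^1_{0,0}(2.3120) = +0.162412 -0.837588 = -0.675176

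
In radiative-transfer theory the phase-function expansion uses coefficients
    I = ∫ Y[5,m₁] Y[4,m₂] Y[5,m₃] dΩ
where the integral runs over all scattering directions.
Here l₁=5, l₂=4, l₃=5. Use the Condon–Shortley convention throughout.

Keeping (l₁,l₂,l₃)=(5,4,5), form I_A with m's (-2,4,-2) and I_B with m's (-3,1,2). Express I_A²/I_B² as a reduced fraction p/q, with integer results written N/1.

Shared (l₁,l₂,l₃)=(5,4,5): N and (l;000)² cancel in I_A²/I_B².
A: Δ = 4!·6!·4!/15! = 1/3153150; Racah Σ t=4..4: t=4:+1/20736 = 1/20736; ⇒ 3j(5 4 5; -2 4 -2)² = 35/1287, sgn -1
B: Δ = 4!·6!·4!/15! = 1/3153150; Racah Σ t=2..4: t=2:+1/17280 t=3:−1/2880 t=4:+1/6912 = -1/6912; ⇒ 3j(5 4 5; -3 1 2)² = 5/429, sgn +1
I_A²/I_B² = (35/1287)/(5/429) = 7/3

7/3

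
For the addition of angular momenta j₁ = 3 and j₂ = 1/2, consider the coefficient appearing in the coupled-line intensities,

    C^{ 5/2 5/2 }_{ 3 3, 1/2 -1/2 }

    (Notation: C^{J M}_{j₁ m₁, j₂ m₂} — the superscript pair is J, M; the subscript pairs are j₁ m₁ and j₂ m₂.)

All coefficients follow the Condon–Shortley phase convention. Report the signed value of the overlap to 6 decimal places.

triangle: 1!×5!×0!/7! = 120/5040
(j±m)!: 6!×0!×0!×1!×5!×0! = 86400
prefactor² = (2J+1)×Δ×N² = 86400/7
  k=0: +1/(0!×1!×0!×0!×5!×0!) = 1/120
Σ = 1/120  ⇒  CG² = 86400/7×(1/120)² = 6/7
CG = +√(6/7) = +0.925820

+0.925820  (= +√(6/7))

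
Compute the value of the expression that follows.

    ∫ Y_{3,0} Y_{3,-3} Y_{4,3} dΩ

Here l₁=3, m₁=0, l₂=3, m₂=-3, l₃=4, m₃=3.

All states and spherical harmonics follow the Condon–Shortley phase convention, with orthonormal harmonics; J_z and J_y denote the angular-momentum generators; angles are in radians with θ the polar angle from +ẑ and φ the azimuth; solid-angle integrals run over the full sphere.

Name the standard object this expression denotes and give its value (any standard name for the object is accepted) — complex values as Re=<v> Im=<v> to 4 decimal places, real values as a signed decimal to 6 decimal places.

This is a Gaunt coefficient — the integral of a triple product of spherical harmonics over the sphere.
Rules hold: Σm=0, L=10 even, 0≤4≤6.
N = 7·7·9 = 441
Δ = 2!·4!·4!/11! = 1/34650
Racah Σ t=0..2: t=0:+1/72 t=1:−1/16 t=2:+1/72 = -5/144
⇒ 3j(3 3 4; 0 0 0)² = 2/77, sgn -1
Racah Σ t=0..0: t=0:+1/288 = 1/288
⇒ 3j(3 3 4; 0 -3 3)² = 1/22, sgn -1
4πI² = N·(3j₀)²·(3jₘ)² = 63/121
I = +1·√(0.520661/4π) = 0.20355073

Gaunt coefficient, +0.203551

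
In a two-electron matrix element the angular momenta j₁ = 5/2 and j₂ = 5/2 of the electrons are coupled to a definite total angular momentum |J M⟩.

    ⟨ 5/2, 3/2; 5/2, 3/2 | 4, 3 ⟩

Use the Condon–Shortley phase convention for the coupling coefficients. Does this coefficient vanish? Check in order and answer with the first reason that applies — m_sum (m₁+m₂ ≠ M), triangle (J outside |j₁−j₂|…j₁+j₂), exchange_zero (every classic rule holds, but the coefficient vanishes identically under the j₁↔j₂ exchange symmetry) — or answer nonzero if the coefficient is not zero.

m-sum: m₁+m₂ = 3/2+3/2 = 3, M = 3  ✓
triangle: |j₁−j₂| = 0 ≤ J = 4 ≤ j₁+j₂ = 5  ✓
exchange: j₁=j₂ and m₁=m₂, and (−1)^(j₁+j₂−J) = (−1)^1 = −1 forces ⟨j₁m₁;j₂m₂|JM⟩ = −⟨j₂m₂;j₁m₁|JM⟩ = −⟨j₁m₁;j₂m₂|JM⟩ ⇒ the coefficient vanishes identically
Racah sum check: Σ_k collapses to 0 ⇒ CG = 0

exchange_zero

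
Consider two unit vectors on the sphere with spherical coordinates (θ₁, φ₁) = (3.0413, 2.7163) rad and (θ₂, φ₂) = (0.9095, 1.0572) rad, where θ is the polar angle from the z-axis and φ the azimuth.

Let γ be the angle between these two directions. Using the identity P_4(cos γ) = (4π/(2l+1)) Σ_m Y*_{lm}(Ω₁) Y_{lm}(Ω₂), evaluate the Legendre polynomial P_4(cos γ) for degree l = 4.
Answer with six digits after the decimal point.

-0.419063

Summing Y*_{l m}(θ₁,φ₁)·Y_{l m}(θ₂,φ₂) over m ∈ [−4, 4]; prefactor 4π/(2·4+1) = 1.396263:
  m=-4: Y*=(-0.000006, -0.000044)  Y=(-0.079818, 0.151982)  product (0.000007, 0.000003)
  m=-3: Y*=(0.000363, -0.001196)  Y=(-0.377675, 0.011336)  product (-0.000124, 0.000456)
  m=-2: Y*=(0.013116, -0.014948)  Y=(-0.176753, -0.292473)  product (-0.006690, -0.001194)
  m=-1: Y*=(0.168712, -0.076416)  Y=(-0.040536, 0.071861)  product (-0.001348, 0.015221)
  m=+0: Y*=(0.804237, -0.000000)  Y=(-0.352910, 0.000000)  product (-0.283823, 0.000000)
  m=+1: Y*=(-0.168712, -0.076416)  Y=(0.040536, 0.071861)  product (-0.001348, -0.015221)
  m=+2: Y*=(0.013116, 0.014948)  Y=(-0.176753, 0.292473)  product (-0.006690, 0.001194)
  m=+3: Y*=(-0.000363, -0.001196)  Y=(0.377675, 0.011336)  product (-0.000124, -0.000456)
  m=+4: Y*=(-0.000006, 0.000044)  Y=(-0.079818, -0.151982)  product (0.000007, -0.000003)
Σ over m = (-0.300132, -0.000000); ×(4π/9) → (-0.419063, -0.000000). Real part: -0.419063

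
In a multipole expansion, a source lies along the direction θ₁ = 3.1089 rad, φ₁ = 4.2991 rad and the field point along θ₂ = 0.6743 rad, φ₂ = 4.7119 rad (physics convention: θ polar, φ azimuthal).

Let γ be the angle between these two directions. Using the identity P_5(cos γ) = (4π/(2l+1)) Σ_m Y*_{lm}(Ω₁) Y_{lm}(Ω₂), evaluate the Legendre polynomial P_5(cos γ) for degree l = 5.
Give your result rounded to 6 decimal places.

Summing Y*_{l m}(θ₁,φ₁)·Y_{l m}(θ₂,φ₂) over m ∈ [−5, 5]; prefactor 4π/(2·5+1) = 1.142397:
  m=-5: Y*=-0.000000+0.000000i  Y=-0.000108+0.044034i  product -0.000000-0.000000i
  m=-4: Y*=+0.000000+0.000002i  Y=+0.174215+0.000341i  product +0.000000+0.000000i
  m=-3: Y*=+0.000091+0.000031i  Y=+0.000555-0.378181i  product +0.000012-0.000035i
  m=-2: Y*=+0.002448-0.002658i  Y=-0.428617-0.000419i  product -0.001050+0.001138i
  m=-1: Y*=-0.033511-0.076414i  Y=-0.000027+0.055244i  product +0.004222-0.001849i
  m=+0: Y*=-0.928117-0.000000i  Y=-0.388846+0.000000i  product +0.360894+0.000000i
  m=+1: Y*=+0.033511-0.076414i  Y=+0.000027+0.055244i  product +0.004222+0.001849i
  m=+2: Y*=+0.002448+0.002658i  Y=-0.428617+0.000419i  product -0.001050-0.001138i
  m=+3: Y*=-0.000091+0.000031i  Y=-0.000555-0.378181i  product +0.000012+0.000035i
  m=+4: Y*=+0.000000-0.000002i  Y=+0.174215-0.000341i  product +0.000000-0.000000i
  m=+5: Y*=+0.000000+0.000000i  Y=+0.000108+0.044034i  product -0.000000+0.000000i
Σ over m = +0.367262-0.000000i; ×(4π/11) → +0.419559-0.000000i. Real part: 0.419559

0.419559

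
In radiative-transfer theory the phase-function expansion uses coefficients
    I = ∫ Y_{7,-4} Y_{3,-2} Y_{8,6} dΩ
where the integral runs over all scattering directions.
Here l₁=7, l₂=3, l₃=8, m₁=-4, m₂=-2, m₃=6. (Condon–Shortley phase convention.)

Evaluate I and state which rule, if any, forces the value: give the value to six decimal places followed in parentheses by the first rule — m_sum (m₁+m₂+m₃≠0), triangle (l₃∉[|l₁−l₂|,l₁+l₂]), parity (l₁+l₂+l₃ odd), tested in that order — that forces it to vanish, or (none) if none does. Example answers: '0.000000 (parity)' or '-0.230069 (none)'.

0.146812 (none)

Rules hold: Σm=0, L=18 even, 4≤8≤10.
N = 15·7·17 = 1785
Δ = 2!·12!·4!/19! = 1/5290740
Racah Σ t=0..2: t=0:+1/7257600 t=1:−1/2073600 t=2:+1/7257600 = -1/4838400
⇒ 3j(7 3 8; 0 0 0)² = 252/20995, sgn -1
Racah Σ t=0..1: t=0:+1/479001600 t=1:−1/174182400 = -1/273715200
⇒ 3j(7 3 8; -4 -2 6)² = 49/3876, sgn -1
4πI² = N·(3j₀)²·(3jₘ)² = 21609/79781
I = +1·√(0.270854/4π) = 0.14681238
No selection rule forces the value: the integral is nonzero (none).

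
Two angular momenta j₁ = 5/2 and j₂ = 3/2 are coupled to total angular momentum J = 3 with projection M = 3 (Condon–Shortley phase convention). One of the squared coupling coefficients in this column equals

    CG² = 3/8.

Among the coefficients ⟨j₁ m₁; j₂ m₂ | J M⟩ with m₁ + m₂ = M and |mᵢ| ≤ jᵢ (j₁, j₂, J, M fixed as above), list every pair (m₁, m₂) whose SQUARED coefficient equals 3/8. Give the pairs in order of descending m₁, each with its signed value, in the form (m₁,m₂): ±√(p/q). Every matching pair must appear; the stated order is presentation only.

Admissible pairs with m₁+m₂ = M = 3: (3/2,3/2), (5/2,1/2)
  (m₁,m₂)=(5/2,1/2): CG² = 5/8, CG = +√(5/8)
  (m₁,m₂)=(3/2,3/2): CG² = 3/8, CG = −√(3/8)   ← matches the target
Pairs with CG² = 3/8: (3/2,3/2): −√(3/8)

(3/2,3/2): −√(3/8)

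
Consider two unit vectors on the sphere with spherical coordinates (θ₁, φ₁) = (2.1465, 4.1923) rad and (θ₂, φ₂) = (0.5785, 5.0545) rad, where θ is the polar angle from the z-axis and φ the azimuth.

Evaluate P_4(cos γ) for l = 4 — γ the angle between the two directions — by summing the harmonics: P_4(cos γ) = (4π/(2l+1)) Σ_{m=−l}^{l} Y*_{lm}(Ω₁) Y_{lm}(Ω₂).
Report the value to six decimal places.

Addition theorem: P_4(cos γ) = (4π/9) Σ_m Y*_{lm}(Ω₁) Y_{lm}(Ω₂), m = −4…4:
  m=-4: (-0.106865, -0.191246) × (0.007949, -0.038744) = (-0.008259, 0.002620)  (running Σ = (-0.008259, 0.002620))
  m=-3: (-0.402156, -0.004235) × (-0.146536, -0.088730) = (0.058555, 0.036304)  (running Σ = (0.050296, 0.038924))
  m=-2: (-0.128022, 0.218189) × (-0.302805, 0.246988) = (-0.015124, -0.097689)  (running Σ = (0.035171, -0.058765))
  m=-1: (-0.099335, -0.173456) × (0.138580, 0.389145) = (0.053734, -0.062693)  (running Σ = (0.088905, -0.121458))
  m=0: (-0.298012, -0.000000) × (-0.087815, 0.000000) = (0.026170, 0.000000)  (running Σ = (0.115075, -0.121458))
  m=1: (0.099335, -0.173456) × (-0.138580, 0.389145) = (0.053734, 0.062693)  (running Σ = (0.168809, -0.058765))
  m=2: (-0.128022, -0.218189) × (-0.302805, -0.246988) = (-0.015124, 0.097689)  (running Σ = (0.153684, 0.038924))
  m=3: (0.402156, -0.004235) × (0.146536, -0.088730) = (0.058555, -0.036304)  (running Σ = (0.212239, 0.002620))
  m=4: (-0.106865, 0.191246) × (0.007949, 0.038744) = (-0.008259, -0.002620)  (running Σ = (0.203980, 0.000000))
Total Σ_m = (0.203980, 0.000000). Multiply by 1.396263: (0.284810, 0.000000). P_4(cos γ) = 0.284810

0.284810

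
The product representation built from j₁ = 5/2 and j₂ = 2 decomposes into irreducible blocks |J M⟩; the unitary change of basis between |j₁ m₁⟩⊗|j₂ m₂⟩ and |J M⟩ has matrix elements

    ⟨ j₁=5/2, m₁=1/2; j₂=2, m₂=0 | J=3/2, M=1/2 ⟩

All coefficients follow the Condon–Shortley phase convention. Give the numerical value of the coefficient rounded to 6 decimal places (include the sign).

j₁+j₂−J=3  J+j₁−j₂=2  J−j₁+j₂=1  j₁+j₂+J+1=7
(j₁±m₁, j₂±m₂, J±M) = (3,2,2,2,2,1)
P² = 32/35
sum k=1..2:
  [1] −1/2 = -1/2
  [2] +1/4 = 1/4
S = -1/4
C² = P²·S² = 2/35 ; C = -0.239046

-0.239046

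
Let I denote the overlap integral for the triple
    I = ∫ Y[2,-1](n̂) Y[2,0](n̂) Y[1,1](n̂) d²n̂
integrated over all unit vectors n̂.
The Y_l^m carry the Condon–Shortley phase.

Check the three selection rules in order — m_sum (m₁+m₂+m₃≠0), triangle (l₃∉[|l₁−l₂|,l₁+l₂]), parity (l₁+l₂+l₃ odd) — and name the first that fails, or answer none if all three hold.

Σmᵢ = 0  ✓
l₃∈[|l₁−l₂|,l₁+l₂]=[0,4], have l₃=1  ✓
Σlᵢ = 5 ⇒ odd  ✗

parity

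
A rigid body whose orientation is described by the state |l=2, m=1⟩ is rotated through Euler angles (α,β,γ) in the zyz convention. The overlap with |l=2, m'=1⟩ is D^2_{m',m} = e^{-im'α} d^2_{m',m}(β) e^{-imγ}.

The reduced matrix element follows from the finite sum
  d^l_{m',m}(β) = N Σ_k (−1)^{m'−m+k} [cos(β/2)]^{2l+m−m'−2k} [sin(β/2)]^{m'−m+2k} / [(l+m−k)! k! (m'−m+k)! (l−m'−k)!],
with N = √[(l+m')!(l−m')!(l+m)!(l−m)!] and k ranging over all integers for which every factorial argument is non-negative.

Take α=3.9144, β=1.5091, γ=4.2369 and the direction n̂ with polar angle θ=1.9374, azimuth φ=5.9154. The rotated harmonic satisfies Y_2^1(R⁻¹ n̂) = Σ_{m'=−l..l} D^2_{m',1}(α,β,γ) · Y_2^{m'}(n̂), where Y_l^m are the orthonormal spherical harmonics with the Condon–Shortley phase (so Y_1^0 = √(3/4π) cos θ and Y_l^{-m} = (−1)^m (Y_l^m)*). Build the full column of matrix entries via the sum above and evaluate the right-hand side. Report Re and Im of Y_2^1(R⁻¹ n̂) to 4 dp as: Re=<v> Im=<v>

Need the full column D^2_{m',1} for m'=−2..2 at α=3.9144, β=1.5091, γ=4.2369.
cos(β/2)=0.728580, sin(β/2)=0.684961
d^2_{-2,1}: single k=3 term ⇒ +0.468279;  D = -0.421598-0.203815i
d^2_{-1,1}: k∈[2..3] ⇒ +0.747149 -0.220122 = +0.527027;  D = +0.499857-0.167035i
d^2_{0,1}: k∈[1..2] ⇒ +0.648893 -0.573522 = +0.075371;  D = -0.034503+0.067010i
d^2_{1,1}: k∈[0..1] ⇒ +0.281779 -0.747149 = -0.465370;  D = +0.136333+0.444952i
d^2_{2,1}: single k=0 term ⇒ -0.529819;  D = -0.464789-0.254320i
Y_2^{m'}(θ=1.9374,φ=5.9154) and Σ D·Y over m':
  (-0.4216-0.2038i)·(+0.2496+0.2259i)  (+0.4999-0.1670i)·(-0.2412-0.0929i)  (-0.0345+0.0670i)·(-0.1938+0.0000i)  (+0.1363+0.4450i)·(+0.2412-0.0929i)  (-0.4648-0.2543i)·(+0.2496-0.2259i)
Y_2^1(R⁻¹ n̂) = -0.287827-0.029089i

Re=-0.2878 Im=-0.0291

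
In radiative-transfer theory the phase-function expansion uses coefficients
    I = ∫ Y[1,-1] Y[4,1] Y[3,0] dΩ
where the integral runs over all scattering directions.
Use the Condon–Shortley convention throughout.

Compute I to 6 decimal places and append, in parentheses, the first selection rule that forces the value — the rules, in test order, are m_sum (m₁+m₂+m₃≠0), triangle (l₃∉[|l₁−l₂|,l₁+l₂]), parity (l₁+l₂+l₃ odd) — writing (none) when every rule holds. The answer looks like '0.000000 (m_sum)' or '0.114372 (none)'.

-0.194664 (none)

Rules hold: Σm=0, L=8 even, 3≤3≤5.
N = 3·9·7 = 189
Δ = 2!·0!·6!/9! = 1/252
Racah Σ t=1..1: t=1:−1/36 = -1/36
⇒ 3j(1 4 3; 0 0 0)² = 4/63, sgn +1
Racah Σ t=2..2: t=2:+1/72 = 1/72
⇒ 3j(1 4 3; -1 1 0)² = 5/126, sgn -1
4πI² = N·(3j₀)²·(3jₘ)² = 10/21
I = -1·√(0.47619/4π) = -0.19466390
No selection rule forces the value: the integral is nonzero (none).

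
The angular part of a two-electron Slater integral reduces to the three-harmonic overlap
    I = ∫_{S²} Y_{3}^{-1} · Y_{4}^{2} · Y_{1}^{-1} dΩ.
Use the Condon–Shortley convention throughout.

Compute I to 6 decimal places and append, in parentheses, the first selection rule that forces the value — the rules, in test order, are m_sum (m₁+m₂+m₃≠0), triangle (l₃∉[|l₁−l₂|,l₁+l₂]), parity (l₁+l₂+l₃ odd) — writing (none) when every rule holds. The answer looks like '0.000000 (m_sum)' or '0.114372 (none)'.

Rules hold: Σm=0, L=8 even, 1≤1≤7.
N = 7·9·3 = 189
Δ = 6!·0!·2!/9! = 1/252
Racah Σ t=3..3: t=3:−1/36 = -1/36
⇒ 3j(3 4 1; 0 0 0)² = 4/63, sgn +1
Racah Σ t=4..4: t=4:+1/96 = 1/96
⇒ 3j(3 4 1; -1 2 -1)² = 5/84, sgn +1
4πI² = N·(3j₀)²·(3jₘ)² = 5/7
I = +1·√(0.714286/4π) = 0.23841361
No selection rule forces the value: the integral is nonzero (none).

0.238414 (none)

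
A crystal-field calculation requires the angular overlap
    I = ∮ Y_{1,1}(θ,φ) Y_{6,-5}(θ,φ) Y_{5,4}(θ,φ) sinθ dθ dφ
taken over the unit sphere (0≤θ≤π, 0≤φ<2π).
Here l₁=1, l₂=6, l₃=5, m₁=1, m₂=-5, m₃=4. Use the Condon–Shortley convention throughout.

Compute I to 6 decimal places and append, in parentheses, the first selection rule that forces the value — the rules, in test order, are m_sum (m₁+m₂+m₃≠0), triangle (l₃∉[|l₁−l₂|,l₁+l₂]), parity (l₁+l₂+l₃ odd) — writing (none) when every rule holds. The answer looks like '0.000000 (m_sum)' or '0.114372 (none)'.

-0.303018 (none)

m-sum 0 ✓  L=12 even ✓  5≤5≤7 ✓
Π(2lᵢ+1) = 3×13×11 = 429
triangle coeff Δ(1,6,5) = 1/858
Σ_t [1,1]: t=1:−1/14400 = -1/14400
(3j)²=6/143 [(1 6 5; 0 0 0)], sign=+1
Σ_t [0,0]: t=0:+1/725760 = 1/725760
(3j)²=5/78 [(1 6 5; 1 -5 4)], sign=-1
⇒ 4πI² = 15/13
I = (-1)√(15/13/(4π)) = -0.30301841
No selection rule forces the value: the integral is nonzero (none).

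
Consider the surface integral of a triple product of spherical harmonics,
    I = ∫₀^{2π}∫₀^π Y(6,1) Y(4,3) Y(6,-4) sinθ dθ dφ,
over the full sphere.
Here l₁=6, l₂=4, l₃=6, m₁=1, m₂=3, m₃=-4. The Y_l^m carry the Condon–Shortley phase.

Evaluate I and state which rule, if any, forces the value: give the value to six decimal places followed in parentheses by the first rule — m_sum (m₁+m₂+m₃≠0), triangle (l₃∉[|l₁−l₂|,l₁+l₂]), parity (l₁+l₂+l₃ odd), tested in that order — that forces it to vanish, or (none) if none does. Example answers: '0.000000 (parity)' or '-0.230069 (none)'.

m-sum 0 ✓  L=16 even ✓  2≤6≤10 ✓
Π(2lᵢ+1) = 13×9×13 = 1521
triangle coeff Δ(6,4,6) = 1/15315300
Σ_t [0,4]: t=0:+1/829440 t=1:−1/25920 t=2:+1/9216 t=3:−1/25920 t=4:+1/829440 = 7/207360
(3j)²=28/2431 [(6 4 6; 0 0 0)], sign=+1
Σ_t [3,4]: t=3:−1/207360 t=4:+1/725760 = -1/290304
(3j)²=125/7293 [(6 4 6; 1 3 -4)], sign=-1
⇒ 4πI² = 10500/34969
I = (-1)√(10500/34969/(4π)) = -0.15457815
No selection rule forces the value: the integral is nonzero (none).

-0.154578 (none)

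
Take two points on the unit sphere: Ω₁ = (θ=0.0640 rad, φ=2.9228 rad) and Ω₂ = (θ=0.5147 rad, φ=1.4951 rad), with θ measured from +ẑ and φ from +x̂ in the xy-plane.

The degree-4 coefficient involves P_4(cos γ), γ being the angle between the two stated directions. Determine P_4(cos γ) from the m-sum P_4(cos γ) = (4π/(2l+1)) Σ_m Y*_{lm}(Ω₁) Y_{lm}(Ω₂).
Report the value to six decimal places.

0.058950

Expand P_4 via completeness: Σ_{m} conj(Y_{4,m}) at Ω₁ times Y_{4,m} at Ω₂ —
  m=-4: Y*=(0.000005, -0.000006)  Y=(0.024806, 0.007749)  product (0.000000, -0.000000)
  m=-3: Y*=(-0.000259, 0.000199)  Y=(-0.029262, 0.126635)  product (-0.000018, -0.000039)
  m=-2: Y*=(0.007401, -0.003462)  Y=(-0.344891, -0.052617)  product (-0.002735, 0.000805)
  m=-1: Y*=(-0.117057, 0.026028)  Y=(0.035316, -0.465652)  product (0.007986, 0.055427)
  m=+0: Y*=(0.829038, -0.000000)  Y=(0.038300, 0.000000)  product (0.031752, 0.000000)
  m=+1: Y*=(0.117057, 0.026028)  Y=(-0.035316, -0.465652)  product (0.007986, -0.055427)
  m=+2: Y*=(0.007401, 0.003462)  Y=(-0.344891, 0.052617)  product (-0.002735, -0.000805)
  m=+3: Y*=(0.000259, 0.000199)  Y=(0.029262, 0.126635)  product (-0.000018, 0.000039)
  m=+4: Y*=(0.000005, 0.000006)  Y=(0.024806, -0.007749)  product (0.000000, 0.000000)
Accumulated sum (0.042220, 0.000000); after 4π/(2l+1) scaling, (0.058950, 0.000000) ⇒ P_4 = 0.058950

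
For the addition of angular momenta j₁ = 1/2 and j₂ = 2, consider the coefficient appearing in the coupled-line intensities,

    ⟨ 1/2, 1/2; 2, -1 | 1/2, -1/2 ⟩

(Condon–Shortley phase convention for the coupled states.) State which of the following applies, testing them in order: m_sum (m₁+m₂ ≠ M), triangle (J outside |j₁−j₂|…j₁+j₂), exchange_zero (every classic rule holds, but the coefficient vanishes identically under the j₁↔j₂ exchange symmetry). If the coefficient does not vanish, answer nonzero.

m-sum: m₁+m₂ = 1/2+(-1) = -1/2, M = -1/2  ✓
triangle: need |j₁−j₂| ≤ J ≤ j₁+j₂, i.e. J ∈ [3/2, 5/2]; J = 1/2 is outside ✗ ⇒ coefficient is 0

triangle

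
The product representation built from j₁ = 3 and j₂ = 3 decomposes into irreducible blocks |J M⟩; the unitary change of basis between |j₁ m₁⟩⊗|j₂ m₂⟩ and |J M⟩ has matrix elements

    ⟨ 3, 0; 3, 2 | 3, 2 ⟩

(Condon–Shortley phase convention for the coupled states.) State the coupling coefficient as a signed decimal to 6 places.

j₁+j₂−J=3  J+j₁−j₂=3  J−j₁+j₂=3  j₁+j₂+J+1=10
(j₁±m₁, j₂±m₂, J±M) = (3,3,5,1,5,1)
P² = 216
sum k=2..3:
  [2] +1/24 = 1/24
  [3] −1/72 = -1/72
S = 1/36
C² = P²·S² = 1/6 ; C = +0.408248

+0.408248  (= +√(1/6))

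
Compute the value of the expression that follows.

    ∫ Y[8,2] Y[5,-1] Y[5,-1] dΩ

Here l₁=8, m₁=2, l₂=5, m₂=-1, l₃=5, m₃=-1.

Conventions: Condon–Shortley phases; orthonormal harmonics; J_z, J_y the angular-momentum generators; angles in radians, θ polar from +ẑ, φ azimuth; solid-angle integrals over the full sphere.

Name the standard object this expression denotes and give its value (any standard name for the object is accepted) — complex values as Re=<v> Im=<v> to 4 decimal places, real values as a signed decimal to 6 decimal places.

This is a Gaunt coefficient — the integral of a triple product of spherical harmonics over the sphere.
Rules hold: Σm=0, L=18 even, 3≤5≤13.
N = 17·11·11 = 2057
Δ = 8!·8!·2!/19! = 1/37413090
Racah Σ t=3..5: t=3:−1/1036800 t=4:+1/331776 t=5:−1/1036800 = 1/921600
⇒ 3j(8 5 5; 0 0 0)² = 490/46189, sgn -1
Racah Σ t=2..4: t=2:+1/1658880 t=3:−1/518400 t=4:+1/1658880 = -1/1382400
⇒ 3j(8 5 5; 2 -1 -1)² = 504/46189, sgn -1
4πI² = N·(3j₀)²·(3jₘ)² = 246960/1037153
I = +1·√(0.238113/4π) = 0.13765341

Gaunt coefficient, +0.137653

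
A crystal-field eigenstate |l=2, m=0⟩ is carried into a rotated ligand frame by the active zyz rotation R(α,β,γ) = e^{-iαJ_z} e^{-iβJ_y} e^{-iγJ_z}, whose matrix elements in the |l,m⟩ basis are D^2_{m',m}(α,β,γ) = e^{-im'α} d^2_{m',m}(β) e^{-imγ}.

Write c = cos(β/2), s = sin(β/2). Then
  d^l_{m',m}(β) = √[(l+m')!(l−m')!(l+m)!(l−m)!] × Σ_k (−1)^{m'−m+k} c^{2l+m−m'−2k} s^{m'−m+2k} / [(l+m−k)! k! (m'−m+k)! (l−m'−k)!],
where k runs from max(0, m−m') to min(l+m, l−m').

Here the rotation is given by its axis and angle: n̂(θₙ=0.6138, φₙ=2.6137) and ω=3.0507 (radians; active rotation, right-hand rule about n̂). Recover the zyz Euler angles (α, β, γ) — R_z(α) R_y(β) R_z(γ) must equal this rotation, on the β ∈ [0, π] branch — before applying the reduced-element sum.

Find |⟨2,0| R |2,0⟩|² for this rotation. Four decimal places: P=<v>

Axis–angle → zyz. n̂ = (sinθₙcosφₙ, sinθₙsinφₙ, cosθₙ) = (-0.497570, +0.290128, +0.817465), ω = 3.0507.
R = I cosω + sinω [n̂]ₓ + (1−cosω) n̂n̂ᵀ gives
  R = [-0.501742, -0.362322, -0.785480; -0.213923, -0.827871, +0.518524; -0.838148, +0.428197, +0.337868]
β = atan2(√(R₁₃²+R₂₃²), R₃₃) = 1.226145; α = atan2(R₂₃, R₁₃) mod 2π = 2.558125; γ = atan2(R₃₂, −R₃₁) mod 2π = 0.472317
D^2_{0,0}(2.5581,1.2261,0.4723) = e^{-i·0·2.5581}·d^2_{0,0}(1.2261)·e^{-i·0·0.4723}. Compute d first:
Half-angle: c=0.817884, s=0.575383. N=√(2·2·2·2)=4.000000
The bounds max(0,m−m')=0 and min(l+m,l−m')=2 give 3 terms
  k=0: (−1)^0·4.0000/(4)·0.8179^4·0.5754^0 = +0.447473
  k=1: (−1)^1·4.0000/(1)·0.8179^2·0.5754^2 = -0.885845
  k=2: (−1)^2·4.0000/(4)·0.8179^0·0.5754^4 = +0.109605
d^2_{0,0}(1.2261) = +0.447473 -0.885845 +0.109605 = -0.328768
|D^2_{0,0}|² = |d^2_{0,0}(β)|² = (-0.328768)² = 0.108088 (the z-rotation phases have unit modulus)

P=0.1081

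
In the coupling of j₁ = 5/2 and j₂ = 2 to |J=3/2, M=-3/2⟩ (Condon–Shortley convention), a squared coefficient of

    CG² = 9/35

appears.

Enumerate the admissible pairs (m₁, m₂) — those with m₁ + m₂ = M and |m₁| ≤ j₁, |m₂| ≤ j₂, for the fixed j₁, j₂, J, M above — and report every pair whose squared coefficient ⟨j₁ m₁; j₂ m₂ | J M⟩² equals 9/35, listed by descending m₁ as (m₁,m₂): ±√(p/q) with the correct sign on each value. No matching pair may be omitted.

(-1/2,-1): −√(9/35)

Admissible pairs with m₁+m₂ = M = -3/2: (-5/2,1), (-3/2,0), (-1/2,-1), (1/2,-2)
  (m₁,m₂)=(1/2,-2): CG² = 4/35, CG = +√(4/35)
  (m₁,m₂)=(-1/2,-1): CG² = 9/35, CG = −√(9/35)   ← matches the target
  (m₁,m₂)=(-3/2,0): CG² = 12/35, CG = +√(12/35)
  (m₁,m₂)=(-5/2,1): CG² = 2/7, CG = −√(2/7)
Pairs with CG² = 9/35: (-1/2,-1): −√(9/35)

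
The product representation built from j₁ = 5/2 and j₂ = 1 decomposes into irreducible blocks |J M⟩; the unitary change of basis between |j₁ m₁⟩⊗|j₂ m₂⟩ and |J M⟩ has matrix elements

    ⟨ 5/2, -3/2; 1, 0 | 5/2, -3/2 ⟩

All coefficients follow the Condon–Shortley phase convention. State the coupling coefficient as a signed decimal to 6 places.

j₁+j₂−J=1  J+j₁−j₂=4  J−j₁+j₂=1  j₁+j₂+J+1=7
(j₁±m₁, j₂±m₂, J±M) = (1,4,1,1,1,4)
P² = 576/35
sum k=0..1:
  [0] +1/24 = 1/24
  [1] −1/6 = -1/6
S = -1/8
C² = P²·S² = 9/35 ; C = -0.507093

−√(9/35) ≈ -0.507093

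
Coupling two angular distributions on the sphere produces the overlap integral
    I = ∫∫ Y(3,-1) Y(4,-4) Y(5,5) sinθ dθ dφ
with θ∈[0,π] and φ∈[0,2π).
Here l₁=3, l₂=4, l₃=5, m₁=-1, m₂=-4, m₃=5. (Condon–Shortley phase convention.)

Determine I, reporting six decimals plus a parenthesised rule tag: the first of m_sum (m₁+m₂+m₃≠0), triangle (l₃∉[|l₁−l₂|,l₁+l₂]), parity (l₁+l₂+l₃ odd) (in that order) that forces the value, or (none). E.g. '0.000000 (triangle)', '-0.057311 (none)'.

m-sum 0 ✓  L=12 even ✓  1≤5≤7 ✓
Π(2lᵢ+1) = 7×9×11 = 693
triangle coeff Δ(3,4,5) = 1/180180
Σ_t [0,2]: t=0:+1/576 t=1:−1/144 t=2:+1/576 = -1/288
(3j)²=20/1001 [(3 4 5; 0 0 0)], sign=+1
Σ_t [0,0]: t=0:+1/34560 = 1/34560
(3j)²=14/429 [(3 4 5; -1 -4 5)], sign=+1
⇒ 4πI² = 840/1859
I = (+1)√(840/1859/(4π)) = 0.18962475
No selection rule forces the value: the integral is nonzero (none).

0.189625 (none)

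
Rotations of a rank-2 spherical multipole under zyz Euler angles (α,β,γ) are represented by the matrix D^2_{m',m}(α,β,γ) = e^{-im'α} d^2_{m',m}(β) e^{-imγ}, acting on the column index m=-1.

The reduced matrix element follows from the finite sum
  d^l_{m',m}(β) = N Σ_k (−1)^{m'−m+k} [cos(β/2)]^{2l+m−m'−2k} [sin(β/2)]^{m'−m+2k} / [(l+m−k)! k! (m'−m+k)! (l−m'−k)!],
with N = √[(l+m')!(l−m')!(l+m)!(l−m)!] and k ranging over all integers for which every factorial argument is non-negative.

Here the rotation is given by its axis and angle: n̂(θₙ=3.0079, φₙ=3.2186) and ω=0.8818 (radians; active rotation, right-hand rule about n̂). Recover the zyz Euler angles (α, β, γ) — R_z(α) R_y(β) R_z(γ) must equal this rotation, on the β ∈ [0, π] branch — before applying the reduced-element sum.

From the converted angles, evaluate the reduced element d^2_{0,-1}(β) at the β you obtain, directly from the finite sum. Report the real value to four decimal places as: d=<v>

Axis–angle → zyz. n̂ = (sinθₙcosφₙ, sinθₙsinφₙ, cosθₙ) = (-0.132900, -0.010255, -0.991076), ω = 0.8818.
R = I cosω + sinω [n̂]ₓ + (1−cosω) n̂n̂ᵀ gives
  R = [+0.642196, +0.765493, +0.040060; -0.764500, +0.635801, +0.106285; +0.055890, -0.098881, +0.993528]
β = atan2(√(R₁₃²+R₂₃²), R₃₃) = 0.113829; α = atan2(R₂₃, R₁₃) mod 2π = 1.210353; γ = atan2(R₃₂, −R₃₁) mod 2π = 4.197931
d^2_{0,-1}(β=0.1138) via the finite sum:
With c≡cos(β/2)=0.998381 and s≡sin(β/2)=0.056884, N=[2·2·1·6]^{1/2}=4.898979
k: max(0,(-1)−(0))=0 … min(2+(-1),2−(0))=1
  k=0: (−1)^1·4.8990/(2)·0.9984^3·0.0569^1 = -0.138661
  k=1: (−1)^2·4.8990/(2)·0.9984^1·0.0569^3 = +0.000450
d^2_{0,-1}(0.1138) = -0.138661 +0.000450 = -0.138211

d=-0.1382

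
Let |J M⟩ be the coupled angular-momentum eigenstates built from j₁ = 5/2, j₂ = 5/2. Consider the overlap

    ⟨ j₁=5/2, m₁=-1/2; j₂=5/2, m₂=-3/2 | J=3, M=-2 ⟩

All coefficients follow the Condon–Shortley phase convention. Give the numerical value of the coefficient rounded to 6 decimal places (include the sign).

√[7·2!3!3!/9! · 2!3!1!4!1!5!] = √(48)
  +(−1)^0/∏(0,2,3,1,0,2)! = 1/24  (running 1/24)
  +(−1)^1/∏(1,1,2,0,1,3)! = -1/12  (running -1/24)
⟨..|..⟩ = √(48)·(-1/24) = -0.288675

−√(1/12) ≈ -0.288675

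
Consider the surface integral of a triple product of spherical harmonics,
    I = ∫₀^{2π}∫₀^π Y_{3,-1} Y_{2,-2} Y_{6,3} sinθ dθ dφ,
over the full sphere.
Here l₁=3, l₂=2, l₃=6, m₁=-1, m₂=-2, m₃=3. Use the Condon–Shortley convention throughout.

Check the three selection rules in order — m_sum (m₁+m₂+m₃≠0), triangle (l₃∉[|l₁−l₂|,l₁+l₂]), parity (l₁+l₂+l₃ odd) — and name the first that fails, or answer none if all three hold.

m₁+m₂+m₃ = -1 − 2 + 3 = 0  ✓
triangle: need |l₁−l₂| ≤ l₃ ≤ l₁+l₂ = [1,5]; l₃=6 is outside  ✗
parity: l₁+l₂+l₃ = 11 is odd

triangle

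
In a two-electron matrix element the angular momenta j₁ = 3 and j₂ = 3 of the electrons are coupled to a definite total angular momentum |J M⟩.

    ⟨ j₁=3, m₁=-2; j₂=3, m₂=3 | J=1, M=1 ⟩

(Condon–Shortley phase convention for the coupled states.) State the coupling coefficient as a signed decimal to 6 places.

-0.327327

√[3·5!1!1!/8! · 1!5!6!0!2!0!] = √(10800/7)
  +(−1)^5/∏(5,0,0,1,1,0)! = -1/120  (running -1/120)
⟨..|..⟩ = √(10800/7)·(-1/120) = -0.327327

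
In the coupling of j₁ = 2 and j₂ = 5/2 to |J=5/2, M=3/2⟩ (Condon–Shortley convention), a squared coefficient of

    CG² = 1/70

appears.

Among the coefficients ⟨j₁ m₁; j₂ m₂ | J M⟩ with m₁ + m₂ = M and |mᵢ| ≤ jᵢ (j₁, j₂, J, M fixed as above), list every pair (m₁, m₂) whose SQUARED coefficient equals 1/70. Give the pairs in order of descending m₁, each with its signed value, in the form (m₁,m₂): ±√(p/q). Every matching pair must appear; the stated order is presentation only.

(0,3/2): −√(1/70)

Admissible pairs with m₁+m₂ = M = 3/2: (-1,5/2), (0,3/2), (1,1/2), (2,-1/2)
  (m₁,m₂)=(2,-1/2): CG² = 27/70, CG = +√(27/70)
  (m₁,m₂)=(1,1/2): CG² = 6/35, CG = −√(6/35)
  (m₁,m₂)=(0,3/2): CG² = 1/70, CG = −√(1/70)   ← matches the target
  (m₁,m₂)=(-1,5/2): CG² = 3/7, CG = +√(3/7)
Pairs with CG² = 1/70: (0,3/2): −√(1/70)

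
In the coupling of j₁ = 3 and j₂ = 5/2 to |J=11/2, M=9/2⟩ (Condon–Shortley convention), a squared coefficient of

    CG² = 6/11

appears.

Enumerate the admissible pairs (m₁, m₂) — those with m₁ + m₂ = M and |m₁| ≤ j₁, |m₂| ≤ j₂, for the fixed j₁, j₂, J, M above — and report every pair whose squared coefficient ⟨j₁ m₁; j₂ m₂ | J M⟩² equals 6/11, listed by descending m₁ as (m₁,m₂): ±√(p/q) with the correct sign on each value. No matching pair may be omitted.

(2,5/2): +√(6/11)

Admissible pairs with m₁+m₂ = M = 9/2: (2,5/2), (3,3/2)
  (m₁,m₂)=(3,3/2): CG² = 5/11, CG = +√(5/11)
  (m₁,m₂)=(2,5/2): CG² = 6/11, CG = +√(6/11)   ← matches the target
Pairs with CG² = 6/11: (2,5/2): +√(6/11)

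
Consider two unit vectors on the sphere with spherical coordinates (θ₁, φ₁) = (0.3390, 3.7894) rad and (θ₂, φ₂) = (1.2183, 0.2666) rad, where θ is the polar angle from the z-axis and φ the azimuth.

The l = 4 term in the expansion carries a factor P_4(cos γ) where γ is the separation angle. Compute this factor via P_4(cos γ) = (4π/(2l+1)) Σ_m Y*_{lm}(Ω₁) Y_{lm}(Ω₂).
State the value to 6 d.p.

Addition theorem: P_4(cos γ) = (4π/9) Σ_m Y*_{lm}(Ω₁) Y_{lm}(Ω₂), m = −4…4:
  [-4]  conj(Y_{4,-4})(Ω₁) = -0.004613+0.002830i ; Y_{4,-4}(Ω₂) = +0.165923-0.300571i ; Δ = +0.000085+0.001856i
  [-3]  conj(Y_{4,-3})(Ω₁) = +0.015804-0.040431i ; Y_{4,-3}(Ω₂) = +0.248929-0.256204i ; Δ = -0.006425-0.014113i
  [-2]  conj(Y_{4,-2})(Ω₁) = +0.052530+0.186051i ; Y_{4,-2}(Ω₂) = -0.042035+0.024810i ; Δ = -0.006824-0.006517i
  [-1]  conj(Y_{4,-1})(Ω₁) = -0.381658-0.288820i ; Y_{4,-1}(Ω₂) = -0.320239+0.087458i ; Δ = +0.147482+0.059113i
  [+0]  conj(Y_{4,0})(Ω₁) = +0.423628-0.000000i ; Y_{4,0}(Ω₂) = -0.008306+0.000000i ; Δ = -0.003519+0.000000i
  [+1]  conj(Y_{4,1})(Ω₁) = +0.381658-0.288820i ; Y_{4,1}(Ω₂) = +0.320239+0.087458i ; Δ = +0.147482-0.059113i
  [+2]  conj(Y_{4,2})(Ω₁) = +0.052530-0.186051i ; Y_{4,2}(Ω₂) = -0.042035-0.024810i ; Δ = -0.006824+0.006517i
  [+3]  conj(Y_{4,3})(Ω₁) = -0.015804-0.040431i ; Y_{4,3}(Ω₂) = -0.248929-0.256204i ; Δ = -0.006425+0.014113i
  [+4]  conj(Y_{4,4})(Ω₁) = -0.004613-0.002830i ; Y_{4,4}(Ω₂) = +0.165923+0.300571i ; Δ = +0.000085-0.001856i
Σ over m = +0.265118-0.000000i; ×(4π/9) → +0.370174-0.000000i. Real part: 0.370174

0.370174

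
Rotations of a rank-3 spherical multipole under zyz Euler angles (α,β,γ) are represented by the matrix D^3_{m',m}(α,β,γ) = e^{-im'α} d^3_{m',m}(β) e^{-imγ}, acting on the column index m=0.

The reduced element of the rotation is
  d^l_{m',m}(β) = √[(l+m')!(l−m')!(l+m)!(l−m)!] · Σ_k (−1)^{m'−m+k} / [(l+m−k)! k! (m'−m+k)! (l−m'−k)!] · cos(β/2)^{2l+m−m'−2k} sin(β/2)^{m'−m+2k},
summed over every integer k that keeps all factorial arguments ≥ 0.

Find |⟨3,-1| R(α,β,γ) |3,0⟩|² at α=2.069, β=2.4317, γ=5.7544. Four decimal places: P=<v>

P=0.2803

Split into d^3_{-1,0}(β=2.4317) × two z-phases.
Half-angle: c=0.347540, s=0.937665. N=√(2·24·6·6)=41.569219
k∈{1,2,3} keeps every argument non-negative
  k=1: (−1)^0·41.5692/(12)·0.3475^5·0.9377^1 = +0.016469
  k=2: (−1)^1·41.5692/(4)·0.3475^3·0.9377^3 = -0.359641
  k=3: (−1)^2·41.5692/(12)·0.3475^1·0.9377^5 = +0.872638
d^3_{-1,0}(2.4317) = +0.016469 -0.359641 +0.872638 = +0.529466
|D^3_{-1,0}|² = |d^3_{-1,0}(β)|² = (+0.529466)² = 0.280334 (the z-rotation phases have unit modulus)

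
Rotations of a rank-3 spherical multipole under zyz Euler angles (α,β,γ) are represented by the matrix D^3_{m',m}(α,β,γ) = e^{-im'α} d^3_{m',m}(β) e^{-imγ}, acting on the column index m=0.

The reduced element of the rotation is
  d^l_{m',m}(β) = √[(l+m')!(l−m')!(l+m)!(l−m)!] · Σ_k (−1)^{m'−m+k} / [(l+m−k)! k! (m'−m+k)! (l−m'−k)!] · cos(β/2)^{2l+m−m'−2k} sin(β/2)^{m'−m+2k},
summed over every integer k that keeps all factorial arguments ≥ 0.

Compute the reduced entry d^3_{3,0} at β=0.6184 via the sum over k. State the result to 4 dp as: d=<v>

d^3_{3,0}(β=0.6184) via the finite sum:
c=cos(0.618400/2)=0.952577, s=sin(0.618400/2)=0.304297; N=√[720·1·6·6]=160.996894
k∈{0} keeps every argument non-negative
  k=0: (−1)^3·160.9969/(36)·0.9526^3·0.3043^3 = -0.108920
d^3_{3,0}(0.6184) = -0.108920

d=-0.1089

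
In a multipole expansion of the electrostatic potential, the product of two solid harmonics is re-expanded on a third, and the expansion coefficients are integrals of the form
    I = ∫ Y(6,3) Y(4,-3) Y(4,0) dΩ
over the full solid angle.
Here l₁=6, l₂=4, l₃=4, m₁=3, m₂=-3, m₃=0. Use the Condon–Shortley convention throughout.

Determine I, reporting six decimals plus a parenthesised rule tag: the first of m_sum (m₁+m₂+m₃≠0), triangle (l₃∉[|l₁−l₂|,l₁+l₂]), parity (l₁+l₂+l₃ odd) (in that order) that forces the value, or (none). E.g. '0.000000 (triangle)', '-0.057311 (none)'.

Checks pass: Σm=0; 14 even; l₃=4∈[2,10].
(2·6+1)(2·4+1)(2·4+1) = 1053
Δ: 6! 6! 2! / 15! → 1/1261260
sum: t=2:+1/4608 t=3:−1/1296 t=4:+1/4608 = -7/20736
3j²(6 4 4; 0 0 0) = Δ·Π!·Σ² = 20/1287  (sign -1)
sum: t=0:+1/25920 t=1:−1/11520 = -1/20736
3j²(6 4 4; 3 -3 0) = Δ·Π!·Σ² = 5/429  (sign -1)
combine: 4πI² = 1053·20/1287·5/429 = 300/1573
take √, sign +1: I = 0.12319450
No selection rule forces the value: the integral is nonzero (none).

0.123195 (none)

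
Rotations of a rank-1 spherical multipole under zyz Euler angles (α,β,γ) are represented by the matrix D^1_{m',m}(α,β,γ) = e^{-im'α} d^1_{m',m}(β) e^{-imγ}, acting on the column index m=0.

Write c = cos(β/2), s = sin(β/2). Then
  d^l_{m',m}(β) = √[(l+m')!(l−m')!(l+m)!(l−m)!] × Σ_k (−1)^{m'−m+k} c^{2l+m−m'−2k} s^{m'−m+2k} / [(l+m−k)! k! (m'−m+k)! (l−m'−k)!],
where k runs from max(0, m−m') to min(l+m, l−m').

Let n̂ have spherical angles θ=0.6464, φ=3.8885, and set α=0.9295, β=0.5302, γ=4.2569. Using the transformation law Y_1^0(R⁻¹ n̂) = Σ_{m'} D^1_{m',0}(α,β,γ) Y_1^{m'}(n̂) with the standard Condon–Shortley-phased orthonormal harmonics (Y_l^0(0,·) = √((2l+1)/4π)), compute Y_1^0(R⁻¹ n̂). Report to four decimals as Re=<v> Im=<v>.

Re=0.1901 Im=0.0000

Need the full column D^1_{m',0} for m'=−1..1 at α=0.9295, β=0.5302, γ=4.2569.
cos(β/2)=0.965066, sin(β/2)=0.262006
d^1_{-1,0}: single k=1 term ⇒ +0.357588;  D = +0.213922+0.286543i
d^1_{0,0}: k∈[0..1] ⇒ +0.931353 -0.068647 = +0.862706;  D = +0.862706+0.000000i
d^1_{1,0}: single k=0 term ⇒ -0.357588;  D = -0.213922+0.286543i
Y_1^{m'}(θ=0.6464,φ=3.8885) and Σ D·Y over m':
  (+0.2139+0.2865i)·(-0.1527+0.1414i)  (+0.8627+0.0000i)·(+0.3900+0.0000i)  (-0.2139+0.2865i)·(+0.1527+0.1414i)
Y_1^0(R⁻¹ n̂) = +0.190130+0.000000i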